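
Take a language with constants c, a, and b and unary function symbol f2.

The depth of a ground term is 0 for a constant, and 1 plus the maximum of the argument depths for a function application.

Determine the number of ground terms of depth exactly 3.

3

Write N_k for the number of ground terms of depth ≤ k. A term of depth ≤ k is either a constant or a function symbol applied to arguments of depth ≤ k−1, so N_k = 3 + N_{k-1}.
N_0 = 3
N_1 = 3 + 3 = 6
N_2 = 3 + 6 = 9
N_3 = 3 + 9 = 12
Terms of depth exactly 3: N_3 − N_2 = 12 − 9 = 3.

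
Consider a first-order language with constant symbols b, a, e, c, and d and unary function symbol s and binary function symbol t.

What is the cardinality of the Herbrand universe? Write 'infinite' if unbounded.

infinite

The signature has at least one function symbol (s, arity 1) and at least one constant (b).
Iterating s gives infinitely many distinct ground terms: b, s(b), s(s(b)), ...
So the Herbrand universe is infinite.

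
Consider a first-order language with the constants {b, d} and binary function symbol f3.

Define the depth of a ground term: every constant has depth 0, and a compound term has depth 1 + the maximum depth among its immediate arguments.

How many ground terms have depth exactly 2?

Let N_k count ground terms of depth at most k. Each non-constant term of depth ≤ k is some function symbol applied to depth-≤(k−1) arguments, giving N_k = 2 + N_{k-1}^2.
N_0 = 2
N_1 = 2 + 2^2 = 6
N_2 = 2 + 6^2 = 38
Terms of depth exactly 2: N_2 − N_1 = 38 − 6 = 32.

32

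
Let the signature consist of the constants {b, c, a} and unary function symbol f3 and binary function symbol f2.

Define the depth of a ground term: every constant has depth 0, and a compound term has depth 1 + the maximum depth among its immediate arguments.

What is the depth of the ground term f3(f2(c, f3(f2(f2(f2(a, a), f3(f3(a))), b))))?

7

depth(f2(a, a)) = 1 + max(0, 0) = 1
depth(f3(a)) = 1 + depth(a) = 1 + 0 = 1
depth(f3(f3(a))) = 1 + depth(f3(a)) = 1 + 1 = 2
depth(f2(f2(a, a), f3(f3(a)))) = 1 + max(1, 2) = 3
depth(f2(f2(f2(a, a), f3(f3(a))), b)) = 1 + max(3, 0) = 4
depth(f3(f2(f2(f2(a, a), f3(f3(a))), b))) = 1 + depth(f2(f2(f2(a, a), f3(f3(a))), b)) = 1 + 4 = 5
depth(f2(c, f3(f2(f2(f2(a, a), f3(f3(a))), b)))) = 1 + max(0, 5) = 6
depth(f3(f2(c, f3(f2(f2(f2(a, a), f3(f3(a))), b))))) = 1 + depth(f2(c, f3(f2(f2(f2(a, a), f3(f3(a))), b)))) = 1 + 6 = 7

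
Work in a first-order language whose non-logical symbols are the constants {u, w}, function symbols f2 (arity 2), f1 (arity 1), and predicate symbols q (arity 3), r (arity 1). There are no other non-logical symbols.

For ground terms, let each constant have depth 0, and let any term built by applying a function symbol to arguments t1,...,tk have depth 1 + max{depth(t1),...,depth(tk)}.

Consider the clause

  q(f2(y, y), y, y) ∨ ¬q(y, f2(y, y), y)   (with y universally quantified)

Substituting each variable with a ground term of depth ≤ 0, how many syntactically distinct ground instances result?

Ground terms of depth ≤ 0:
  Count level by level. With function symbols f2/2, f1/1, the terms of depth ≤ k are the 2 constants together with each function applied to depth-≤(k−1) tuples, so N_k = 2 + N_{k-1}^2 + N_{k-1}.
  N_0 = 2
So there are 2 ground terms available for substitution.
The clause has 1 distinct variable (y), which appears in the body. In the free term algebra distinct substitutions yield syntactically distinct ground instances.
Number of ground instances = 2.

2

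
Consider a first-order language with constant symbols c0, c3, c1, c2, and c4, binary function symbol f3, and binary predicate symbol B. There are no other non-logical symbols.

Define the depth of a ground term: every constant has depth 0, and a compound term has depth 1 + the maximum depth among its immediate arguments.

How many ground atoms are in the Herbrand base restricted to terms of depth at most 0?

25

First count ground terms of depth ≤ 0.
Count level by level. With function symbols f3/2, the terms of depth ≤ k are the 5 constants together with each function applied to depth-≤(k−1) tuples, so N_k = 5 + N_{k-1}^2.
N_0 = 5
So |H| = 5.
A ground atom is a predicate applied to a tuple of terms from H, so the count is the sum over predicates of |H|^arity:
  B: 5^2 = 25
Total ground atoms: 25.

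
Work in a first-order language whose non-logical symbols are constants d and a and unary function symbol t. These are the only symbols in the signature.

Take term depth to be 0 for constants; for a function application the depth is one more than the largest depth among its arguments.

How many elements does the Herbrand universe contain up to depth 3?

8

Let N_k count ground terms of depth at most k. Each non-constant term of depth ≤ k is some function symbol applied to depth-≤(k−1) arguments, giving N_k = 2 + N_{k-1}.
N_0 = 2
N_1 = 2 + 2 = 4
N_2 = 2 + 4 = 6
N_3 = 2 + 6 = 8
Explicitly: d, a, t(d), t(a), t(t(d)), t(t(a)), t(t(t(d))), t(t(t(a))).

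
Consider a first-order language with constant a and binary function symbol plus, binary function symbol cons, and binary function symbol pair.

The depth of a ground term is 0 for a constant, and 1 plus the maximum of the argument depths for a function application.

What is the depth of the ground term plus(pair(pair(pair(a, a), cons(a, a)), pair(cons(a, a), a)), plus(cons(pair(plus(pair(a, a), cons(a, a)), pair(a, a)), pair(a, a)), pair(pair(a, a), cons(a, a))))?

6

depth(pair(a, a)) = 1 + max(0, 0) = 1
depth(cons(a, a)) = 1 + max(0, 0) = 1
depth(pair(pair(a, a), cons(a, a))) = 1 + max(1, 1) = 2
depth(pair(cons(a, a), a)) = 1 + max(1, 0) = 2
depth(pair(pair(pair(a, a), cons(a, a)), pair(cons(a, a), a))) = 1 + max(2, 2) = 3
depth(plus(pair(a, a), cons(a, a))) = 1 + max(1, 1) = 2
depth(pair(plus(pair(a, a), cons(a, a)), pair(a, a))) = 1 + max(2, 1) = 3
depth(cons(pair(plus(pair(a, a), cons(a, a)), pair(a, a)), pair(a, a))) = 1 + max(3, 1) = 4
depth(plus(cons(pair(plus(pair(a, a), cons(a, a)), pair(a, a)), pair(a, a)), pair(pair(a, a), cons(a, a)))) = 1 + max(4, 2) = 5
depth(plus(pair(pair(pair(a, a), cons(a, a)), pair(cons(a, a), a)), plus(cons(pair(plus(pair(a, a), cons(a, a)), pair(a, a)), pair(a, a)), pair(pair(a, a), cons(a, a))))) = 1 + max(3, 5) = 6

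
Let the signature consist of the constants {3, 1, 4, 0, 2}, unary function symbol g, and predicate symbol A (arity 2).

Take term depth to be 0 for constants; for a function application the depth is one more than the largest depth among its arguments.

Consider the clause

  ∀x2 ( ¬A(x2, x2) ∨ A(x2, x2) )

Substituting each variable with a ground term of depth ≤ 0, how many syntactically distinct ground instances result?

5

Ground terms of depth ≤ 0:
  Let N_k count ground terms of depth at most k. Each non-constant term of depth ≤ k is some function symbol applied to depth-≤(k−1) arguments, giving N_k = 5 + N_{k-1}.
  N_0 = 5
So there are 5 ground terms available for substitution.
The variable x2 ranges independently over the available ground terms, and distinct assignments produce distinct instances.
Number of ground instances = 5.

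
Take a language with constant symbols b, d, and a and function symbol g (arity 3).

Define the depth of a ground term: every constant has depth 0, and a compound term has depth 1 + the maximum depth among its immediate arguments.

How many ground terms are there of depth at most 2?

Count level by level. With function symbols g/3, the terms of depth ≤ k are the 3 constants together with each function applied to depth-≤(k−1) tuples, so N_k = 3 + N_{k-1}^3.
N_0 = 3
N_1 = 3 + 3^3 = 30
N_2 = 3 + 30^3 = 27003

27003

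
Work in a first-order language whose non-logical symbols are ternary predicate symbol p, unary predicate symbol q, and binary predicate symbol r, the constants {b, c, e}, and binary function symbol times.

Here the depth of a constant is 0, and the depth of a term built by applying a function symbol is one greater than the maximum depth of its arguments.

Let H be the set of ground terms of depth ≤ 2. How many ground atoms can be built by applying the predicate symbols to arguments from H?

First count ground terms of depth ≤ 2.
Let N_k = |{terms of depth ≤ k}|. Then N_0 = 3 and N_k = 3 + N_{k-1}^2 for k ≥ 1 (one summand per function symbol, arity giving the exponent).
N_0 = 3
N_1 = 3 + 3^2 = 12
N_2 = 3 + 12^2 = 147
So |H| = 147.
A ground atom is a predicate applied to a tuple of terms from H, so the count is the sum over predicates of |H|^arity:
  p: 147^3 = 3176523;  q: 147;  r: 147^2 = 21609
Total ground atoms: 3176523 + 147 + 21609 = 3198279.

3198279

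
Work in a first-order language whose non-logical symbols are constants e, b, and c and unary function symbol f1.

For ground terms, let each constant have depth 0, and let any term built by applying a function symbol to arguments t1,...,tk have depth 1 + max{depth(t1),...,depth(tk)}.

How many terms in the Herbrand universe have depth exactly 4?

Let N_k count ground terms of depth at most k. Each non-constant term of depth ≤ k is some function symbol applied to depth-≤(k−1) arguments, giving N_k = 3 + N_{k-1}.
N_0 = 3
N_1 = 3 + 3 = 6
N_2 = 3 + 6 = 9
N_3 = 3 + 9 = 12
N_4 = 3 + 12 = 15
Terms of depth exactly 4: N_4 − N_3 = 15 − 12 = 3.

3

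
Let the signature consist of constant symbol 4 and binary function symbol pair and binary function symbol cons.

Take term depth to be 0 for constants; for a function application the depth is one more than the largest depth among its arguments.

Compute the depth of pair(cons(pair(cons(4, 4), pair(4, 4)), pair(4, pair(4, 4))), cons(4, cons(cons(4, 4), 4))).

4

depth(cons(4, 4)) = 1 + max(0, 0) = 1
depth(pair(4, 4)) = 1 + max(0, 0) = 1
depth(pair(cons(4, 4), pair(4, 4))) = 1 + max(1, 1) = 2
depth(pair(4, pair(4, 4))) = 1 + max(0, 1) = 2
depth(cons(pair(cons(4, 4), pair(4, 4)), pair(4, pair(4, 4)))) = 1 + max(2, 2) = 3
depth(cons(cons(4, 4), 4)) = 1 + max(1, 0) = 2
depth(cons(4, cons(cons(4, 4), 4))) = 1 + max(0, 2) = 3
depth(pair(cons(pair(cons(4, 4), pair(4, 4)), pair(4, pair(4, 4))), cons(4, cons(cons(4, 4), 4)))) = 1 + max(3, 3) = 4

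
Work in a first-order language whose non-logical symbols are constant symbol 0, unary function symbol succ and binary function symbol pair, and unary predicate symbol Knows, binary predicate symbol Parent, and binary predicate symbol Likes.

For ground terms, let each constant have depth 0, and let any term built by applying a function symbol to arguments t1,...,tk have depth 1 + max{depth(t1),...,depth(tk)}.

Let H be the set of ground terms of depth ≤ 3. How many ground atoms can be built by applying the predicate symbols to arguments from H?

First count ground terms of depth ≤ 3.
Write N_k for the number of ground terms of depth ≤ k. A term of depth ≤ k is either a constant or a function symbol applied to arguments of depth ≤ k−1, so N_k = 1 + N_{k-1} + N_{k-1}^2.
N_0 = 1
N_1 = 1 + 1 + 1^2 = 3
N_2 = 1 + 3 + 3^2 = 13
N_3 = 1 + 13 + 13^2 = 183
So |H| = 183.
A ground atom is a predicate applied to a tuple of terms from H, so the count is the sum over predicates of |H|^arity:
  Knows: 183;  Parent: 183^2 = 33489;  Likes: 183^2 = 33489
Total ground atoms: 183 + 33489 + 33489 = 67161.

67161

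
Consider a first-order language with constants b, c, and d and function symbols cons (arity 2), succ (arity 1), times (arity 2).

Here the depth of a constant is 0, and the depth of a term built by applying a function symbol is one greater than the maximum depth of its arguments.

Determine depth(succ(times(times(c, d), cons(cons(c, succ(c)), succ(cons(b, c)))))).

depth(times(c, d)) = 1 + max(0, 0) = 1
depth(succ(c)) = 1 + depth(c) = 1 + 0 = 1
depth(cons(c, succ(c))) = 1 + max(0, 1) = 2
depth(cons(b, c)) = 1 + max(0, 0) = 1
depth(succ(cons(b, c))) = 1 + depth(cons(b, c)) = 1 + 1 = 2
depth(cons(cons(c, succ(c)), succ(cons(b, c)))) = 1 + max(2, 2) = 3
depth(times(times(c, d), cons(cons(c, succ(c)), succ(cons(b, c))))) = 1 + max(1, 3) = 4
depth(succ(times(times(c, d), cons(cons(c, succ(c)), succ(cons(b, c)))))) = 1 + depth(times(times(c, d), cons(cons(c, succ(c)), succ(cons(b, c))))) = 1 + 4 = 5

5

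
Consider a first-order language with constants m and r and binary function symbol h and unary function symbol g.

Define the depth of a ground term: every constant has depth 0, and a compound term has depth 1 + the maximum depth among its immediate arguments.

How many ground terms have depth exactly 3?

Write N_k for the number of ground terms of depth ≤ k. A term of depth ≤ k is either a constant or a function symbol applied to arguments of depth ≤ k−1, so N_k = 2 + N_{k-1}^2 + N_{k-1}.
N_0 = 2
N_1 = 2 + 2^2 + 2 = 8
N_2 = 2 + 8^2 + 8 = 74
N_3 = 2 + 74^2 + 74 = 5552
Terms of depth exactly 3: N_3 − N_2 = 5552 − 74 = 5478.

5478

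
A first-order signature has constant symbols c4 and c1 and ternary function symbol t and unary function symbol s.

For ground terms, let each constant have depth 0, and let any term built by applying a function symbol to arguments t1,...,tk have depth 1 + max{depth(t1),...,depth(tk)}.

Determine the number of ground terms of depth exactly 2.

1730

If N_k denotes the number of depth-≤k ground terms, the 2 constants give N_0 = 2, and each function symbol of arity r contributes N_{k-1}^r new terms at level k: N_k = 2 + N_{k-1}^3 + N_{k-1}.
N_0 = 2
N_1 = 2 + 2^3 + 2 = 12
N_2 = 2 + 12^3 + 12 = 1742
Terms of depth exactly 2: N_2 − N_1 = 1742 − 12 = 1730.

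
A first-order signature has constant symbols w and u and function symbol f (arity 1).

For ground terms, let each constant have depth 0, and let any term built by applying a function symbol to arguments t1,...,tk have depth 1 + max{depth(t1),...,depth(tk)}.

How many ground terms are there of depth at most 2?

Count level by level. With function symbols f/1, the terms of depth ≤ k are the 2 constants together with each function applied to depth-≤(k−1) tuples, so N_k = 2 + N_{k-1}.
N_0 = 2
N_1 = 2 + 2 = 4
N_2 = 2 + 4 = 6

6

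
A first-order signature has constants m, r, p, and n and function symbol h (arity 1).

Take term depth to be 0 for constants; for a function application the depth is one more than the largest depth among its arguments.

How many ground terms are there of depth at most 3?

16

Count level by level. With function symbols h/1, the terms of depth ≤ k are the 4 constants together with each function applied to depth-≤(k−1) tuples, so N_k = 4 + N_{k-1}.
N_0 = 4
N_1 = 4 + 4 = 8
N_2 = 4 + 8 = 12
N_3 = 4 + 12 = 16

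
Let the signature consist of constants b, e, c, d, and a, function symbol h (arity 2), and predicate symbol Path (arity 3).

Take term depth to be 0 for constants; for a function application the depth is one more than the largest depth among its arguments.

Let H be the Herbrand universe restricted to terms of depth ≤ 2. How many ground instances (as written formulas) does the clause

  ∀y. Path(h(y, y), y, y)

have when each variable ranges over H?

Ground terms of depth ≤ 2:
  Let N_k = |{terms of depth ≤ k}|. Then N_0 = 5 and N_k = 5 + N_{k-1}^2 for k ≥ 1 (one summand per function symbol, arity giving the exponent).
  N_0 = 5
  N_1 = 5 + 5^2 = 30
  N_2 = 5 + 30^2 = 905
So there are 905 ground terms available for substitution.
The body mentions the single quantified variable y; since ground terms form a free algebra, no two substitutions collapse to the same formula.
Number of ground instances = 905.

905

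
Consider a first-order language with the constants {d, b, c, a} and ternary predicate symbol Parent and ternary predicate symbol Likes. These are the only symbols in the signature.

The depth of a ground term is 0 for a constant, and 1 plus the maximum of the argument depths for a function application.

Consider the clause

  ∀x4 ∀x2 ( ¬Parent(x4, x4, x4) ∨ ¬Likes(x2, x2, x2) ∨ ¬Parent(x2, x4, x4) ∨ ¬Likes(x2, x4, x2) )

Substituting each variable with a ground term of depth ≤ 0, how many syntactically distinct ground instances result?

Ground terms of depth ≤ 0:
  With no function symbols every ground term is a constant, so there are exactly 4 ground terms at every depth bound.
  N_0 = 4
So there are 4 ground terms available for substitution.
Each of x4, x2 ranges independently over the available ground terms, and distinct assignments produce distinct instances.
Number of ground instances = 4^2 = 16.

16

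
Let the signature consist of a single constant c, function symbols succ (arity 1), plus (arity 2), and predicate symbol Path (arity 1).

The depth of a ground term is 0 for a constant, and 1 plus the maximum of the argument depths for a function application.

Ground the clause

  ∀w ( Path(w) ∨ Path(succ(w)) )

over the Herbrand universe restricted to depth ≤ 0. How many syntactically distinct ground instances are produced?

1

Ground terms of depth ≤ 0:
  Let N_k count ground terms of depth at most k. Each non-constant term of depth ≤ k is some function symbol applied to depth-≤(k−1) arguments, giving N_k = 1 + N_{k-1} + N_{k-1}^2.
  N_0 = 1
So there is exactly 1 ground term available for substitution.
The variable w ranges independently over the available ground terms, and distinct assignments produce distinct instances.
Number of ground instances = 1.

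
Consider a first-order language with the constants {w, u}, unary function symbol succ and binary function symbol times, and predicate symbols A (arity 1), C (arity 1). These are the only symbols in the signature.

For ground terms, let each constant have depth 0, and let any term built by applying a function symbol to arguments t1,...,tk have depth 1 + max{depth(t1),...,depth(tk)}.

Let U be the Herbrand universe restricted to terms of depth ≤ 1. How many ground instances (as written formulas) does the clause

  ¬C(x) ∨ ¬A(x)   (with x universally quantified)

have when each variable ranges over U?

8

Ground terms of depth ≤ 1:
  Let N_k count ground terms of depth at most k. Each non-constant term of depth ≤ k is some function symbol applied to depth-≤(k−1) arguments, giving N_k = 2 + N_{k-1} + N_{k-1}^2.
  N_0 = 2
  N_1 = 2 + 2 + 2^2 = 8
  Explicitly: w, u, succ(w), succ(u), times(w, w), times(w, u), times(u, w), times(u, u).
So there are 8 ground terms available for substitution.
The variable x ranges independently over the available ground terms, and distinct assignments produce distinct instances.
Number of ground instances = 8.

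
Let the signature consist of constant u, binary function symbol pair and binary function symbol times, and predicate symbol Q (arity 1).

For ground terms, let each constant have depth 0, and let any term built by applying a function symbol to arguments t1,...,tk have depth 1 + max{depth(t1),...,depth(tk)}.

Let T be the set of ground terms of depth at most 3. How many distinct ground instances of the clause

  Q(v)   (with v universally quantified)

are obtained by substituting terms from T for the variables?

Ground terms of depth ≤ 3:
  Let N_k count ground terms of depth at most k. Each non-constant term of depth ≤ k is some function symbol applied to depth-≤(k−1) arguments, giving N_k = 1 + N_{k-1}^2 + N_{k-1}^2.
  N_0 = 1
  N_1 = 1 + 1^2 + 1^2 = 3
  N_2 = 1 + 3^2 + 3^2 = 19
  N_3 = 1 + 19^2 + 19^2 = 723
So there are 723 ground terms available for substitution.
The variable v ranges independently over the available ground terms, and distinct assignments produce distinct instances.
Number of ground instances = 723.

723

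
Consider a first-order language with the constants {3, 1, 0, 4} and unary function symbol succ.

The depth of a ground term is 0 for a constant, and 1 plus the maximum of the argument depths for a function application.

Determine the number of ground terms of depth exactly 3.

4

Write N_k for the number of ground terms of depth ≤ k. A term of depth ≤ k is either a constant or a function symbol applied to arguments of depth ≤ k−1, so N_k = 4 + N_{k-1}.
N_0 = 4
N_1 = 4 + 4 = 8
N_2 = 4 + 8 = 12
N_3 = 4 + 12 = 16
Terms of depth exactly 3: N_3 − N_2 = 16 − 12 = 4.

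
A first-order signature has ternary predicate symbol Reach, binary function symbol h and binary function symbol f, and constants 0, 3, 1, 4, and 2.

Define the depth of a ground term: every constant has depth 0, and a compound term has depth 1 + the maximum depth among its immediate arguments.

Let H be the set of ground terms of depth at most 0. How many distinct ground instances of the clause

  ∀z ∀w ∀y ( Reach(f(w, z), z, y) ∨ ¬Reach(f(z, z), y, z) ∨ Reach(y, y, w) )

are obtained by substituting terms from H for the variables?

125

Ground terms of depth ≤ 0:
  Let N_k count ground terms of depth at most k. Each non-constant term of depth ≤ k is some function symbol applied to depth-≤(k−1) arguments, giving N_k = 5 + N_{k-1}^2 + N_{k-1}^2.
  N_0 = 5
  Explicitly: 0, 3, 1, 4, 2.
So there are 5 ground terms available for substitution.
The clause has 3 distinct variables (z, w, y), each appearing in the body. In the free term algebra distinct substitutions yield syntactically distinct ground instances.
Number of ground instances = 5^3 = 125.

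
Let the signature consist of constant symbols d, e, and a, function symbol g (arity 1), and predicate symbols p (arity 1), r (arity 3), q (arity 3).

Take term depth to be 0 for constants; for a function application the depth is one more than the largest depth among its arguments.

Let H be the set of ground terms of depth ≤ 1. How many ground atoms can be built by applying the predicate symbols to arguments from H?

438

First count ground terms of depth ≤ 1.
Let N_k = |{terms of depth ≤ k}|. Then N_0 = 3 and N_k = 3 + N_{k-1} for k ≥ 1 (one summand per function symbol, arity giving the exponent).
N_0 = 3
N_1 = 3 + 3 = 6
So |H| = 6.
Each predicate of arity r yields |H|^r ground atoms (one per choice of an r-tuple from H):
  p: 6;  r: 6^3 = 216;  q: 6^3 = 216
Total ground atoms: 6 + 216 + 216 = 438.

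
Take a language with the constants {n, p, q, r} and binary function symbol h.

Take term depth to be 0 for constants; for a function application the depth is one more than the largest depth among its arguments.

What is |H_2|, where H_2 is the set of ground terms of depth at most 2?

If N_k denotes the number of depth-≤k ground terms, the 4 constants give N_0 = 4, and each function symbol of arity r contributes N_{k-1}^r new terms at level k: N_k = 4 + N_{k-1}^2.
N_0 = 4
N_1 = 4 + 4^2 = 20
N_2 = 4 + 20^2 = 404

404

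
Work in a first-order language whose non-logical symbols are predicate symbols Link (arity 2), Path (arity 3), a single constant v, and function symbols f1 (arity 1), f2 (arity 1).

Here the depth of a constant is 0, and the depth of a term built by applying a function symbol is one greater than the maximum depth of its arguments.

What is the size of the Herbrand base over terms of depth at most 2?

392

First count ground terms of depth ≤ 2.
Write N_k for the number of ground terms of depth ≤ k. A term of depth ≤ k is either a constant or a function symbol applied to arguments of depth ≤ k−1, so N_k = 1 + N_{k-1} + N_{k-1}.
N_0 = 1
N_1 = 1 + 1 + 1 = 3
N_2 = 1 + 3 + 3 = 7
Explicitly: v, f1(v), f1(f1(v)), f1(f2(v)), f2(v), f2(f1(v)), f2(f2(v)).
So |H| = 7.
Ground atoms are formed by filling each argument slot of a predicate with a term from H, so an r-ary predicate gives |H|^r atoms:
  Link: 7^2 = 49;  Path: 7^3 = 343
Total ground atoms: 49 + 343 = 392.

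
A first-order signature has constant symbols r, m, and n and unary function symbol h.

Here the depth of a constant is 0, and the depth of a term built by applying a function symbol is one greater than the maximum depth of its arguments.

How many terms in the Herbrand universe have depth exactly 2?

3

Let N_k = |{terms of depth ≤ k}|. Then N_0 = 3 and N_k = 3 + N_{k-1} for k ≥ 1 (one summand per function symbol, arity giving the exponent).
N_0 = 3
N_1 = 3 + 3 = 6
N_2 = 3 + 6 = 9
Terms of depth exactly 2: N_2 − N_1 = 9 − 6 = 3.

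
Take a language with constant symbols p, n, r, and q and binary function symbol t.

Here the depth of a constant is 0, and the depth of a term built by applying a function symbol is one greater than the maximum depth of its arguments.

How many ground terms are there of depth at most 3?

163220

If N_k denotes the number of depth-≤k ground terms, the 4 constants give N_0 = 4, and each function symbol of arity r contributes N_{k-1}^r new terms at level k: N_k = 4 + N_{k-1}^2.
N_0 = 4
N_1 = 4 + 4^2 = 20
N_2 = 4 + 20^2 = 404
N_3 = 4 + 404^2 = 163220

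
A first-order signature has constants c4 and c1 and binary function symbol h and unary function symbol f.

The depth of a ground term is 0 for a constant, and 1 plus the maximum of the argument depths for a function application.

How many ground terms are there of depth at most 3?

5552

Let N_k = |{terms of depth ≤ k}|. Then N_0 = 2 and N_k = 2 + N_{k-1}^2 + N_{k-1} for k ≥ 1 (one summand per function symbol, arity giving the exponent).
N_0 = 2
N_1 = 2 + 2^2 + 2 = 8
N_2 = 2 + 8^2 + 8 = 74
N_3 = 2 + 74^2 + 74 = 5552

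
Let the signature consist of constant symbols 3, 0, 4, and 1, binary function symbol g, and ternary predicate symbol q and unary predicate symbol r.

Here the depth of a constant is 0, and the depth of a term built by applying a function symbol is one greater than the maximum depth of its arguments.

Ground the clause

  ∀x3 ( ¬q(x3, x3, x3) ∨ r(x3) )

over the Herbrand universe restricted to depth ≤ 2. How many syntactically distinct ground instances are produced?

404

Ground terms of depth ≤ 2:
  Write N_k for the number of ground terms of depth ≤ k. A term of depth ≤ k is either a constant or a function symbol applied to arguments of depth ≤ k−1, so N_k = 4 + N_{k-1}^2.
  N_0 = 4
  N_1 = 4 + 4^2 = 20
  N_2 = 4 + 20^2 = 404
So there are 404 ground terms available for substitution.
The body mentions the single quantified variable x3; since ground terms form a free algebra, no two substitutions collapse to the same formula.
Number of ground instances = 404.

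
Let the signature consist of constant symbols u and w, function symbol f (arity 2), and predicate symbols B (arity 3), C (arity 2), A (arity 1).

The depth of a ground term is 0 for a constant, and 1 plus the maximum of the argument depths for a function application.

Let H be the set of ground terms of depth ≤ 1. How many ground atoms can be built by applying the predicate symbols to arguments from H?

First count ground terms of depth ≤ 1.
Let N_k = |{terms of depth ≤ k}|. Then N_0 = 2 and N_k = 2 + N_{k-1}^2 for k ≥ 1 (one summand per function symbol, arity giving the exponent).
N_0 = 2
N_1 = 2 + 2^2 = 6
So |H| = 6.
For each predicate symbol, the number of ground atoms is |H| raised to its arity; summing:
  B: 6^3 = 216;  C: 6^2 = 36;  A: 6
Total ground atoms: 216 + 36 + 6 = 258.

258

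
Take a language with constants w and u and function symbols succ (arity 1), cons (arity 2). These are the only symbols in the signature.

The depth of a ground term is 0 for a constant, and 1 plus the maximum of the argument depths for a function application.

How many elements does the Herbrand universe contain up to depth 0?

Let N_k = |{terms of depth ≤ k}|. Then N_0 = 2 and N_k = 2 + N_{k-1} + N_{k-1}^2 for k ≥ 1 (one summand per function symbol, arity giving the exponent).
N_0 = 2

2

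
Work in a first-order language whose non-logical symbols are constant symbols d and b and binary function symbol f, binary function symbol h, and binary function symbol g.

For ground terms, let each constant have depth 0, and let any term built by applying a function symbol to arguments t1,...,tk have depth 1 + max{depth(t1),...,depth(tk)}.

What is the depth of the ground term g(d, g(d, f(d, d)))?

3

depth(f(d, d)) = 1 + max(0, 0) = 1
depth(g(d, f(d, d))) = 1 + max(0, 1) = 2
depth(g(d, g(d, f(d, d)))) = 1 + max(0, 2) = 3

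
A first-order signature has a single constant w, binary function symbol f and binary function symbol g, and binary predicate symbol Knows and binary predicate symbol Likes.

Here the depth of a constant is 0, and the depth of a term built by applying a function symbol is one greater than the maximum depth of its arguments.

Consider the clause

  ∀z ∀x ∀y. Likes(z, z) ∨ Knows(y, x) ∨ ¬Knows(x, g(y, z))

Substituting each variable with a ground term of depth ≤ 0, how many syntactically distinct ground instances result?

1

Ground terms of depth ≤ 0:
  Let N_k count ground terms of depth at most k. Each non-constant term of depth ≤ k is some function symbol applied to depth-≤(k−1) arguments, giving N_k = 1 + N_{k-1}^2 + N_{k-1}^2.
  N_0 = 1
So there is exactly 1 ground term available for substitution.
Each of z, x, y ranges independently over the available ground terms, and distinct assignments produce distinct instances.
Number of ground instances = 1^3 = 1.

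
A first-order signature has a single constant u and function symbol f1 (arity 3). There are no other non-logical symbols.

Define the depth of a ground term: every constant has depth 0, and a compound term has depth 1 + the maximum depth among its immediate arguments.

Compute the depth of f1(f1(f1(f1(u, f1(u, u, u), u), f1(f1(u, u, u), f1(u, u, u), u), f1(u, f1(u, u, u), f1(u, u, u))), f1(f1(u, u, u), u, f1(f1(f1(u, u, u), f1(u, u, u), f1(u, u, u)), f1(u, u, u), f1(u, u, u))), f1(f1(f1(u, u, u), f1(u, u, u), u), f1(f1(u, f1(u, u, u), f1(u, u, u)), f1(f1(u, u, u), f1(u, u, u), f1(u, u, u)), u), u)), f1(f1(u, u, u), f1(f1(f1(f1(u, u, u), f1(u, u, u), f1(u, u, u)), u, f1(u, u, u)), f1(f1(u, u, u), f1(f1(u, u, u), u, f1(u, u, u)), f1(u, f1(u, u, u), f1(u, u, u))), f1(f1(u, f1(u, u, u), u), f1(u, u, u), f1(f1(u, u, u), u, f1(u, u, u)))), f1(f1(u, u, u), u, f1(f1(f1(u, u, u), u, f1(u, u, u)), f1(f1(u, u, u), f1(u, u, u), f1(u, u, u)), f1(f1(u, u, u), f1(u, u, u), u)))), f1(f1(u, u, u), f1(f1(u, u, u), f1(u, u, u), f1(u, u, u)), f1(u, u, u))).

6

depth(f1(u, u, u)) = 1 + max(0, 0, 0) = 1
depth(f1(u, f1(u, u, u), u)) = 1 + max(0, 1, 0) = 2
depth(f1(f1(u, u, u), f1(u, u, u), u)) = 1 + max(1, 1, 0) = 2
depth(f1(u, f1(u, u, u), f1(u, u, u))) = 1 + max(0, 1, 1) = 2
depth(f1(f1(u, f1(u, u, u), u), f1(f1(u, u, u), f1(u, u, u), u), f1(u, f1(u, u, u), f1(u, u, u)))) = 1 + max(2, 2, 2) = 3
depth(f1(f1(u, u, u), f1(u, u, u), f1(u, u, u))) = 1 + max(1, 1, 1) = 2
depth(f1(f1(f1(u, u, u), f1(u, u, u), f1(u, u, u)), f1(u, u, u), f1(u, u, u))) = 1 + max(2, 1, 1) = 3
depth(f1(f1(u, u, u), u, f1(f1(f1(u, u, u), f1(u, u, u), f1(u, u, u)), f1(u, u, u), f1(u, u, u)))) = 1 + max(1, 0, 3) = 4
depth(f1(f1(u, f1(u, u, u), f1(u, u, u)), f1(f1(u, u, u), f1(u, u, u), f1(u, u, u)), u)) = 1 + max(2, 2, 0) = 3
depth(f1(f1(f1(u, u, u), f1(u, u, u), u), f1(f1(u, f1(u, u, u), f1(u, u, u)), f1(f1(u, u, u), f1(u, u, u), f1(u, u, u)), u), u)) = 1 + max(2, 3, 0) = 4
depth(f1(f1(f1(u, f1(u, u, u), u), f1(f1(u, u, u), f1(u, u, u), u), f1(u, f1(u, u, u), f1(u, u, u))), f1(f1(u, u, u), u, f1(f1(f1(u, u, u), f1(u, u, u), f1(u, u, u)), f1(u, u, u), f1(u, u, u))), f1(f1(f1(u, u, u), f1(u, u, u), u), f1(f1(u, f1(u, u, u), f1(u, u, u)), f1(f1(u, u, u), f1(u, u, u), f1(u, u, u)), u), u))) = 1 + max(3, 4, 4) = 5
depth(f1(f1(f1(u, u, u), f1(u, u, u), f1(u, u, u)), u, f1(u, u, u))) = 1 + max(2, 0, 1) = 3
depth(f1(f1(u, u, u), u, f1(u, u, u))) = 1 + max(1, 0, 1) = 2
depth(f1(f1(u, u, u), f1(f1(u, u, u), u, f1(u, u, u)), f1(u, f1(u, u, u), f1(u, u, u)))) = 1 + max(1, 2, 2) = 3
depth(f1(f1(u, f1(u, u, u), u), f1(u, u, u), f1(f1(u, u, u), u, f1(u, u, u)))) = 1 + max(2, 1, 2) = 3
depth(f1(f1(f1(f1(u, u, u), f1(u, u, u), f1(u, u, u)), u, f1(u, u, u)), f1(f1(u, u, u), f1(f1(u, u, u), u, f1(u, u, u)), f1(u, f1(u, u, u), f1(u, u, u))), f1(f1(u, f1(u, u, u), u), f1(u, u, u), f1(f1(u, u, u), u, f1(u, u, u))))) = 1 + max(3, 3, 3) = 4
depth(f1(f1(f1(u, u, u), u, f1(u, u, u)), f1(f1(u, u, u), f1(u, u, u), f1(u, u, u)), f1(f1(u, u, u), f1(u, u, u), u))) = 1 + max(2, 2, 2) = 3
depth(f1(f1(u, u, u), u, f1(f1(f1(u, u, u), u, f1(u, u, u)), f1(f1(u, u, u), f1(u, u, u), f1(u, u, u)), f1(f1(u, u, u), f1(u, u, u), u)))) = 1 + max(1, 0, 3) = 4
depth(f1(f1(u, u, u), f1(f1(f1(f1(u, u, u), f1(u, u, u), f1(u, u, u)), u, f1(u, u, u)), f1(f1(u, u, u), f1(f1(u, u, u), u, f1(u, u, u)), f1(u, f1(u, u, u), f1(u, u, u))), f1(f1(u, f1(u, u, u), u), f1(u, u, u), f1(f1(u, u, u), u, f1(u, u, u)))), f1(f1(u, u, u), u, f1(f1(f1(u, u, u), u, f1(u, u, u)), f1(f1(u, u, u), f1(u, u, u), f1(u, u, u)), f1(f1(u, u, u), f1(u, u, u), u))))) = 1 + max(1, 4, 4) = 5
depth(f1(f1(u, u, u), f1(f1(u, u, u), f1(u, u, u), f1(u, u, u)), f1(u, u, u))) = 1 + max(1, 2, 1) = 3
depth(f1(f1(f1(f1(u, f1(u, u, u), u), f1(f1(u, u, u), f1(u, u, u), u), f1(u, f1(u, u, u), f1(u, u, u))), f1(f1(u, u, u), u, f1(f1(f1(u, u, u), f1(u, u, u), f1(u, u, u)), f1(u, u, u), f1(u, u, u))), f1(f1(f1(u, u, u), f1(u, u, u), u), f1(f1(u, f1(u, u, u), f1(u, u, u)), f1(f1(u, u, u), f1(u, u, u), f1(u, u, u)), u), u)), f1(f1(u, u, u), f1(f1(f1(f1(u, u, u), f1(u, u, u), f1(u, u, u)), u, f1(u, u, u)), f1(f1(u, u, u), f1(f1(u, u, u), u, f1(u, u, u)), f1(u, f1(u, u, u), f1(u, u, u))), f1(f1(u, f1(u, u, u), u), f1(u, u, u), f1(f1(u, u, u), u, f1(u, u, u)))), f1(f1(u, u, u), u, f1(f1(f1(u, u, u), u, f1(u, u, u)), f1(f1(u, u, u), f1(u, u, u), f1(u, u, u)), f1(f1(u, u, u), f1(u, u, u), u)))), f1(f1(u, u, u), f1(f1(u, u, u), f1(u, u, u), f1(u, u, u)), f1(u, u, u)))) = 1 + max(5, 5, 3) = 6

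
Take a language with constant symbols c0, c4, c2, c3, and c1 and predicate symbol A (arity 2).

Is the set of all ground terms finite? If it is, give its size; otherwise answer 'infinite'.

5

There are no function symbols, so every ground term is one of the 5 constants.
The Herbrand universe is {c0, c4, c2, c3, c1}, which is finite with 5 elements.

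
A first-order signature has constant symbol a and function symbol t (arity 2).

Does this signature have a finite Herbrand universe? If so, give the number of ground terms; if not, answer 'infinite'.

The signature has at least one function symbol (t, arity 2) and at least one constant (a).
Iterating t gives infinitely many distinct ground terms: a, t(a, a), t(t(a, a), t(a, a)), ...
So the Herbrand universe is infinite.

infinite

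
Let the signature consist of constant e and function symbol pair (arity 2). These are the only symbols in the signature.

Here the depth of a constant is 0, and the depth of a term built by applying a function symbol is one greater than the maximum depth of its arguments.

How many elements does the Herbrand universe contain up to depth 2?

5

Write N_k for the number of ground terms of depth ≤ k. A term of depth ≤ k is either a constant or a function symbol applied to arguments of depth ≤ k−1, so N_k = 1 + N_{k-1}^2.
N_0 = 1
N_1 = 1 + 1^2 = 2
N_2 = 1 + 2^2 = 5
Explicitly: e, pair(e, e), pair(e, pair(e, e)), pair(pair(e, e), e), pair(pair(e, e), pair(e, e)).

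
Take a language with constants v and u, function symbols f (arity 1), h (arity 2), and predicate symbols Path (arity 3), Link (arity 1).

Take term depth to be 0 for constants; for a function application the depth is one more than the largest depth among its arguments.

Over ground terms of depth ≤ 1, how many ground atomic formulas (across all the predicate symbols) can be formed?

First count ground terms of depth ≤ 1.
If N_k denotes the number of depth-≤k ground terms, the 2 constants give N_0 = 2, and each function symbol of arity r contributes N_{k-1}^r new terms at level k: N_k = 2 + N_{k-1} + N_{k-1}^2.
N_0 = 2
N_1 = 2 + 2 + 2^2 = 8
So |H| = 8.
Ground atoms are formed by filling each argument slot of a predicate with a term from H, so an r-ary predicate gives |H|^r atoms:
  Path: 8^3 = 512;  Link: 8
Total ground atoms: 512 + 8 = 520.

520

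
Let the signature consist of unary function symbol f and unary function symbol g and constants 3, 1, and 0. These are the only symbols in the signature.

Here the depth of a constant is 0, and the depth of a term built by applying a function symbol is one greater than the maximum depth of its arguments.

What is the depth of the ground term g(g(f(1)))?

depth(f(1)) = 1 + depth(1) = 1 + 0 = 1
depth(g(f(1))) = 1 + depth(f(1)) = 1 + 1 = 2
depth(g(g(f(1)))) = 1 + depth(g(f(1))) = 1 + 2 = 3

3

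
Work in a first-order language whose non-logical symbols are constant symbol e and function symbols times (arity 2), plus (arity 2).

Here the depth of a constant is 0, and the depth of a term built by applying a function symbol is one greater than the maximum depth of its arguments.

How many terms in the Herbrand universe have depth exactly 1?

2

Let N_k = |{terms of depth ≤ k}|. Then N_0 = 1 and N_k = 1 + N_{k-1}^2 + N_{k-1}^2 for k ≥ 1 (one summand per function symbol, arity giving the exponent).
N_0 = 1
N_1 = 1 + 1^2 + 1^2 = 3
Terms of depth exactly 1: N_1 − N_0 = 3 − 1 = 2.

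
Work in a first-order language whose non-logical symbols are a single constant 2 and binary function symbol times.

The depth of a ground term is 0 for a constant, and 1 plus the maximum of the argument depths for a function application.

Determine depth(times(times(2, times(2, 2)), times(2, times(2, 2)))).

depth(times(2, 2)) = 1 + max(0, 0) = 1
depth(times(2, times(2, 2))) = 1 + max(0, 1) = 2
depth(times(times(2, times(2, 2)), times(2, times(2, 2)))) = 1 + max(2, 2) = 3

3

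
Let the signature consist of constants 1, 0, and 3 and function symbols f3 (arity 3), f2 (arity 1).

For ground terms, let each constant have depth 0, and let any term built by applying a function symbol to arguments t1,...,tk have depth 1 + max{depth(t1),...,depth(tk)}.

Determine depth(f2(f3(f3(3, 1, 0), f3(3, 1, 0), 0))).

3

depth(f3(3, 1, 0)) = 1 + max(0, 0, 0) = 1
depth(f3(f3(3, 1, 0), f3(3, 1, 0), 0)) = 1 + max(1, 1, 0) = 2
depth(f2(f3(f3(3, 1, 0), f3(3, 1, 0), 0))) = 1 + depth(f3(f3(3, 1, 0), f3(3, 1, 0), 0)) = 1 + 2 = 3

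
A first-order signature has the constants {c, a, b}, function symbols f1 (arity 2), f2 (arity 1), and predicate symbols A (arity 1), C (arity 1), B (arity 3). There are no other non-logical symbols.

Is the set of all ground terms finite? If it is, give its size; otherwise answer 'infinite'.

infinite

The signature has at least one function symbol (f1, arity 2) and at least one constant (c).
Iterating f1 gives infinitely many distinct ground terms: c, f1(c, c), f1(f1(c, c), f1(c, c)), ...
So the Herbrand universe is infinite.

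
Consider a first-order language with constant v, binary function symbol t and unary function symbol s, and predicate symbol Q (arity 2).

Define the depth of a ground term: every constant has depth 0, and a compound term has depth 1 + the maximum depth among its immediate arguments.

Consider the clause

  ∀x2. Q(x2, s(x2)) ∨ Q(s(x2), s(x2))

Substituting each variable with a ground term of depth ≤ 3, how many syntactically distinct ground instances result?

Ground terms of depth ≤ 3:
  Write N_k for the number of ground terms of depth ≤ k. A term of depth ≤ k is either a constant or a function symbol applied to arguments of depth ≤ k−1, so N_k = 1 + N_{k-1}^2 + N_{k-1}.
  N_0 = 1
  N_1 = 1 + 1^2 + 1 = 3
  N_2 = 1 + 3^2 + 3 = 13
  N_3 = 1 + 13^2 + 13 = 183
So there are 183 ground terms available for substitution.
There is 1 variable to instantiate (x2),  occurring in at least one literal, so different choices give different ground instances.
Number of ground instances = 183.

183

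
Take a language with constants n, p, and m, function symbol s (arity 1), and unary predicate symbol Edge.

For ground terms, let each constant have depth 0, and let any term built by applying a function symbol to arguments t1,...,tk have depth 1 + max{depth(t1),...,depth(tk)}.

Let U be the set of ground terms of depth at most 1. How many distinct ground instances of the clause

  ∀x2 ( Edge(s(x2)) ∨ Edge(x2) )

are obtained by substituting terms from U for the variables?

Ground terms of depth ≤ 1:
  Count level by level. With function symbols s/1, the terms of depth ≤ k are the 3 constants together with each function applied to depth-≤(k−1) tuples, so N_k = 3 + N_{k-1}.
  N_0 = 3
  N_1 = 3 + 3 = 6
  Explicitly: n, p, m, s(n), s(p), s(m).
So there are 6 ground terms available for substitution.
There is 1 variable to instantiate (x2),  occurring in at least one literal, so different choices give different ground instances.
Number of ground instances = 6.

6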